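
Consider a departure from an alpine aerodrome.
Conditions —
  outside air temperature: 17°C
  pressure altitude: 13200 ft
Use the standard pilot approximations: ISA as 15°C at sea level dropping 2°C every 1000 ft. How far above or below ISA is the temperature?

ISA+28.4°C

ISA temperature at 13200 ft = 15 − 2 × (13200/1000) = -11.4°C.
Deviation = OAT − ISA = 17 − (-11.4) = +28.4°C.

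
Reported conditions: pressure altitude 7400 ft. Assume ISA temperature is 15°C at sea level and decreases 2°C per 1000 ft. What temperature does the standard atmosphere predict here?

ISA temperature = 15 − 2 × (7400/1000) = 15 − 14.8 = 0.2°C.

0.2°C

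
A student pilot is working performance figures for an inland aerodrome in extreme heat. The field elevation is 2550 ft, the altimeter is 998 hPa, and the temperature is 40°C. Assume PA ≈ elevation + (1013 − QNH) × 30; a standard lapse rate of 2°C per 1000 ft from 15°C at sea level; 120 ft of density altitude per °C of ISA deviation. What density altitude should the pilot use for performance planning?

6720 ft

Pressure altitude = 2550 + (1013 − 998) × 30 = 2550 + (+450) = 3000 ft.
ISA temperature at 3000 ft = 15 − 2 × (3000/1000) = 9°C.
ISA deviation = 40 − 9 = +31°C.
Density altitude = 3000 + 120 × (31) = 6720 ft.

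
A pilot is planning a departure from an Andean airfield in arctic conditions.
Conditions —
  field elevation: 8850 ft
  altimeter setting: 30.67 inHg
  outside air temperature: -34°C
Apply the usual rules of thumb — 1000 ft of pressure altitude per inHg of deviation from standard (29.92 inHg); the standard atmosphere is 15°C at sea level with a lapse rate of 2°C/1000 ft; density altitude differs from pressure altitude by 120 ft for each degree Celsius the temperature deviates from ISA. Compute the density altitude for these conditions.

4164 ft

Pressure altitude = 8850 + (29.92 − 30.67) × 1000 = 8850 + (-750) = 8100 ft.
ISA temperature at 8100 ft = 15 − 2 × (8100/1000) = -1.2°C.
ISA deviation = -34 − (-1.2) = -32.8°C.
Density altitude = 8100 + 120 × (-32.8) = 4164 ft.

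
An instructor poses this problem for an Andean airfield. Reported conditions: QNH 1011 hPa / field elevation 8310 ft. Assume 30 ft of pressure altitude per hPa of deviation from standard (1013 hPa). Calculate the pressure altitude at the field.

Pressure correction = (1013 − 1011) × 30 = +60 ft.
Pressure altitude = 8310 + (+60) = 8370 ft.

8370 ft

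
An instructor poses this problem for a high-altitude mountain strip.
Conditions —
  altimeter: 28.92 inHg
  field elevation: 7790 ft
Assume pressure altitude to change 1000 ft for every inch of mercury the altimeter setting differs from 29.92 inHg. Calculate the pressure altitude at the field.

Pressure correction = (29.92 − 28.92) × 1000 = +1000 ft.
Pressure altitude = 7790 + (+1000) = 8790 ft.

8790 ft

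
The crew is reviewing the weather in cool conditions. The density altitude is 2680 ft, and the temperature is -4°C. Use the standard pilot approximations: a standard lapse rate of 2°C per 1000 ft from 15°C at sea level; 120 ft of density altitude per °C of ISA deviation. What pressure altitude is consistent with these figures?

4000 ft

DA = PA + 120 × (OAT − (15 − 2·PA/1000)) = PA + 120·OAT − 1800 + 0.24·PA = 1.24·PA + 120·OAT − 1800.
So 1.24·PA = 2680 − 120 × (-4) + 1800 = 4960.
PA = 4960 / 1.24 = 4000 ft.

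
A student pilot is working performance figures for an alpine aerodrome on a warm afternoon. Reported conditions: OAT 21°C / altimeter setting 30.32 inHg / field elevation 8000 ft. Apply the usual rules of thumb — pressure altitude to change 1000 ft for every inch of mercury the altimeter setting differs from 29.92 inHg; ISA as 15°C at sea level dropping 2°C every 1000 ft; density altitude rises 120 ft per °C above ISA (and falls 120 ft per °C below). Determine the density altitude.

10144 ft

Pressure altitude = 8000 + (29.92 − 30.32) × 1000 = 8000 + (-400) = 7600 ft.
ISA temperature at 7600 ft = 15 − 2 × (7600/1000) = -0.2°C.
ISA deviation = 21 − (-0.2) = +21.2°C.
Density altitude = 7600 + 120 × (21.2) = 10144 ft.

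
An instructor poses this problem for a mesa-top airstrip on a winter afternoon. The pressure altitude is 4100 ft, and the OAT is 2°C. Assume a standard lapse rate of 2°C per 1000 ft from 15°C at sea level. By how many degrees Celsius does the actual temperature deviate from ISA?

ISA temperature at 4100 ft = 15 − 2 × (4100/1000) = 6.8°C.
Deviation = OAT − ISA = 2 − 6.8 = -4.8°C.

ISA-4.8°C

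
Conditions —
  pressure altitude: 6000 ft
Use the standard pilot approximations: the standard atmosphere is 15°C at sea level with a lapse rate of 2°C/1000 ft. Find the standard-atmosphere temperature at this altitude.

ISA temperature = 15 − 2 × (6000/1000) = 15 − 12 = 3°C.

3°C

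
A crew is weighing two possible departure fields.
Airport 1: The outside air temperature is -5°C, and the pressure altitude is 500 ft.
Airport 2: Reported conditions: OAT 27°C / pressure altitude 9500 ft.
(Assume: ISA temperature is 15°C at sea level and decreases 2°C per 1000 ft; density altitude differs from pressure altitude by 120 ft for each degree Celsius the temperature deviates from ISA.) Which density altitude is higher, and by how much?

Airport 1: ISA temp = 14°C, deviation -19°C, DA = 500 + 120 × (-19) = -1780 ft.
Airport 2: ISA temp = -4°C, deviation +31°C, DA = 9500 + 120 × 31 = 13220 ft.
Airport 2 is higher by 13220 − (-1780) = 15000 ft.

Airport 2 by 15000 ft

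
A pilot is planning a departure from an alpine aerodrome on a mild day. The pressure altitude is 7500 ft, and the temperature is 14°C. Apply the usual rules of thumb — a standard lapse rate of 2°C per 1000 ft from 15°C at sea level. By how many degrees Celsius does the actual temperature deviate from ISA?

ISA+14°C

ISA temperature at 7500 ft = 15 − 2 × (7500/1000) = 0°C.
Deviation = OAT − ISA = 14 − 0 = +14°C.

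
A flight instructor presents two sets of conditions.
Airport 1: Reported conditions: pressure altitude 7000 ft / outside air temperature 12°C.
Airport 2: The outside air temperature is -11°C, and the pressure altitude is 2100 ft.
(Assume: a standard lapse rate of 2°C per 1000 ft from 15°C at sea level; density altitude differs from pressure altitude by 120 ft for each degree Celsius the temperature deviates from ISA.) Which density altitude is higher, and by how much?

Airport 1: ISA temp = 1°C, deviation +11°C, DA = 7000 + 120 × 11 = 8320 ft.
Airport 2: ISA temp = 10.8°C, deviation -21.8°C, DA = 2100 + 120 × (-21.8) = -516 ft.
Airport 1 is higher by 8320 − (-516) = 8836 ft.

Airport 1 by 8836 ft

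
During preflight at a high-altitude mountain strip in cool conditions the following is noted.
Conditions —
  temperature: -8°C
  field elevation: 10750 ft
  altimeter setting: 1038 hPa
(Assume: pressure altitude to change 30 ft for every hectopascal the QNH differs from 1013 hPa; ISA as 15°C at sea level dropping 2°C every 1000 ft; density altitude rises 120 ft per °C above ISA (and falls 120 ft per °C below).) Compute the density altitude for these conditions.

Pressure altitude = 10750 + (1013 − 1038) × 30 = 10750 + (-750) = 10000 ft.
ISA temperature at 10000 ft = 15 − 2 × (10000/1000) = -5°C.
ISA deviation = -8 − (-5) = -3°C.
Density altitude = 10000 + 120 × (-3) = 9640 ft.

9640 ft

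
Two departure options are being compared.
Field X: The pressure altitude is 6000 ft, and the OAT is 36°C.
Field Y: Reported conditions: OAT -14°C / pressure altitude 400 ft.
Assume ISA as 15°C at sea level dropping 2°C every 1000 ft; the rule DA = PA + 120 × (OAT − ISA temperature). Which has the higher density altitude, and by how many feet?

Field X by 12944 ft

Field X: ISA temp = 3°C, deviation +33°C, DA = 6000 + 120 × 33 = 9960 ft.
Field Y: ISA temp = 14.2°C, deviation -28.2°C, DA = 400 + 120 × (-28.2) = -2984 ft.
Field X is higher by 9960 − (-2984) = 12944 ft.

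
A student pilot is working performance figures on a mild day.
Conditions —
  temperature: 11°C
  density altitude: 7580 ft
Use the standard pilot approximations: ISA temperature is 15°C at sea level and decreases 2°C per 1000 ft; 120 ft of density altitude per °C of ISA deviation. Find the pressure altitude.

DA = PA + 120 × (OAT − (15 − 2·PA/1000)) = PA + 120·OAT − 1800 + 0.24·PA = 1.24·PA + 120·OAT − 1800.
So 1.24·PA = 7580 − 120 × 11 + 1800 = 8060.
PA = 8060 / 1.24 = 6500 ft.

6500 ft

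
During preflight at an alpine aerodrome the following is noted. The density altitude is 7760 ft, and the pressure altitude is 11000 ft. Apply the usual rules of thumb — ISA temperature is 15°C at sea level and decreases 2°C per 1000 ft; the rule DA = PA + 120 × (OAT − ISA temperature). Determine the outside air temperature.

-34°C

Density altitude − pressure altitude = 7760 − 11000 = -3240 ft.
At 120 ft/°C that is an ISA deviation of -3240/120 = -27°C.
ISA temperature at 11000 ft = 15 − 2 × (11000/1000) = -7°C.
OAT = ISA + deviation = -7 + (-27) = -34°C.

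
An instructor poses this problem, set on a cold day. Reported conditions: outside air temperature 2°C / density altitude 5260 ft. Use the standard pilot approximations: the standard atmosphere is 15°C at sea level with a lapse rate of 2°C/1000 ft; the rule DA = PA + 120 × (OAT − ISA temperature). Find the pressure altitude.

DA = PA + 120 × (OAT − (15 − 2·PA/1000)) = PA + 120·OAT − 1800 + 0.24·PA = 1.24·PA + 120·OAT − 1800.
So 1.24·PA = 5260 − 120 × 2 + 1800 = 6820.
PA = 6820 / 1.24 = 5500 ft.

5500 ft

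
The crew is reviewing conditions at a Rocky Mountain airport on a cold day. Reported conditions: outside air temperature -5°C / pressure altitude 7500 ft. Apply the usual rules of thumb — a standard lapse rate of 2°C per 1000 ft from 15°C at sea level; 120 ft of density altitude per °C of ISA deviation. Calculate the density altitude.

6900 ft

ISA temperature at 7500 ft = 15 − 2 × (7500/1000) = 0°C.
ISA deviation = -5 − 0 = -5°C.
Density altitude = 7500 + 120 × (-5) = 7500 + (-600) = 6900 ft.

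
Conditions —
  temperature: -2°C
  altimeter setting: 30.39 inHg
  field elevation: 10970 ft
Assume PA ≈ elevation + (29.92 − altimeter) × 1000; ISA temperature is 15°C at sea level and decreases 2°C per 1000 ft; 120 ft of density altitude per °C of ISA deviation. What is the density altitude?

Pressure altitude = 10970 + (29.92 − 30.39) × 1000 = 10970 + (-470) = 10500 ft.
ISA temperature at 10500 ft = 15 − 2 × (10500/1000) = -6°C.
ISA deviation = -2 − (-6) = +4°C.
Density altitude = 10500 + 120 × (4) = 10980 ft.

10980 ft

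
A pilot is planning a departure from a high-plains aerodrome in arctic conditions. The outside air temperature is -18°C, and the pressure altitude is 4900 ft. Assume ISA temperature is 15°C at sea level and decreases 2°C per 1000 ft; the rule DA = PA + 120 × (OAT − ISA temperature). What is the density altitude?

2116 ft

ISA temperature at 4900 ft = 15 − 2 × (4900/1000) = 5.2°C.
ISA deviation = -18 − 5.2 = -23.2°C.
Density altitude = 4900 + 120 × (-23.2) = 4900 + (-2784) = 2116 ft.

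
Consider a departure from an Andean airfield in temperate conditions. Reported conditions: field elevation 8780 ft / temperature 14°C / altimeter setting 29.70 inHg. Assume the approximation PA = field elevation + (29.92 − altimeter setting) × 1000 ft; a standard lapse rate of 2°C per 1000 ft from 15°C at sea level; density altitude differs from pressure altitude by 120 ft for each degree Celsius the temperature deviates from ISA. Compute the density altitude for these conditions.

Pressure altitude = 8780 + (29.92 − 29.70) × 1000 = 8780 + (+220) = 9000 ft.
ISA temperature at 9000 ft = 15 − 2 × (9000/1000) = -3°C.
ISA deviation = 14 − (-3) = +17°C.
Density altitude = 9000 + 120 × (17) = 11040 ft.

11040 ft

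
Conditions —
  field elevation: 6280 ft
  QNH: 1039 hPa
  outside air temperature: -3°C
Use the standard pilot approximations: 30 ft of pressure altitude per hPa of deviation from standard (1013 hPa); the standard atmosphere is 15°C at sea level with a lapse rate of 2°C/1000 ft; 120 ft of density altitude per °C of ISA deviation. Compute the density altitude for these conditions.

Pressure altitude = 6280 + (1013 − 1039) × 30 = 6280 + (-780) = 5500 ft.
ISA temperature at 5500 ft = 15 − 2 × (5500/1000) = 4°C.
ISA deviation = -3 − 4 = -7°C.
Density altitude = 5500 + 120 × (-7) = 4660 ft.

4660 ft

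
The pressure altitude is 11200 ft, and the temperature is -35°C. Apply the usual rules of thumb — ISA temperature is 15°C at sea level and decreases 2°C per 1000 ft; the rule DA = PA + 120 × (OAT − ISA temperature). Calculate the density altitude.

7888 ft

ISA temperature at 11200 ft = 15 − 2 × (11200/1000) = -7.4°C.
ISA deviation = -35 − (-7.4) = -27.6°C.
Density altitude = 11200 + 120 × (-27.6) = 11200 + (-3312) = 7888 ft.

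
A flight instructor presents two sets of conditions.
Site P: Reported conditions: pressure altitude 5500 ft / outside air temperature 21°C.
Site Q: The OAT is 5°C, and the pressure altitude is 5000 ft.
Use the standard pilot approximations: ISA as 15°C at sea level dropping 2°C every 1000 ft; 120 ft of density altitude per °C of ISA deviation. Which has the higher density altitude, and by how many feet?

Site P: ISA temp = 4°C, deviation +17°C, DA = 5500 + 120 × 17 = 7540 ft.
Site Q: ISA temp = 5°C, deviation 0°C, DA = 5000 + 120 × 0 = 5000 ft.
Site P is higher by 7540 − 5000 = 2540 ft.

Site P by 2540 ft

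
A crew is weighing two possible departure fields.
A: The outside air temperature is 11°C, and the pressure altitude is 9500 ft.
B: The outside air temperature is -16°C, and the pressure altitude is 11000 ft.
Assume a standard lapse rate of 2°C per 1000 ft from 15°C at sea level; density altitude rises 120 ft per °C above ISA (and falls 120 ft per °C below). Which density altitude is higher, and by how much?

A by 1380 ft

A: ISA temp = -4°C, deviation +15°C, DA = 9500 + 120 × 15 = 11300 ft.
B: ISA temp = -7°C, deviation -9°C, DA = 11000 + 120 × (-9) = 9920 ft.
A is higher by 11300 − 9920 = 1380 ft.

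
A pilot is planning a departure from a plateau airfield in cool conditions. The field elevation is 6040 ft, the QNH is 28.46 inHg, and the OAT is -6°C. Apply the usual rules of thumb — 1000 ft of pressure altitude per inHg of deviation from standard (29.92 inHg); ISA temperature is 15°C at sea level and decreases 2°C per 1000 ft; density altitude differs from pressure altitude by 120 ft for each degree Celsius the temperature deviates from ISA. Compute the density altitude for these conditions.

Pressure altitude = 6040 + (29.92 − 28.46) × 1000 = 6040 + (+1460) = 7500 ft.
ISA temperature at 7500 ft = 15 − 2 × (7500/1000) = 0°C.
ISA deviation = -6 − 0 = -6°C.
Density altitude = 7500 + 120 × (-6) = 6780 ft.

6780 ft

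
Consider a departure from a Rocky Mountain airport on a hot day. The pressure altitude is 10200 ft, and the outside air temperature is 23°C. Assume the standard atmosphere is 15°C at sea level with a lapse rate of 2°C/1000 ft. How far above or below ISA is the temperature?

ISA+28.4°C

ISA temperature at 10200 ft = 15 − 2 × (10200/1000) = -5.4°C.
Deviation = OAT − ISA = 23 − (-5.4) = +28.4°C.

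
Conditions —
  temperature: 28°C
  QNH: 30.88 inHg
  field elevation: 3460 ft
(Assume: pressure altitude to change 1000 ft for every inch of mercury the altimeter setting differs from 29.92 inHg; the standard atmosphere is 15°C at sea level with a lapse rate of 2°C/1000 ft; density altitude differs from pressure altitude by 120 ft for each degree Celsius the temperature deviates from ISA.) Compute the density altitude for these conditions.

Pressure altitude = 3460 + (29.92 − 30.88) × 1000 = 3460 + (-960) = 2500 ft.
ISA temperature at 2500 ft = 15 − 2 × (2500/1000) = 10°C.
ISA deviation = 28 − 10 = +18°C.
Density altitude = 2500 + 120 × (18) = 4660 ft.

4660 ft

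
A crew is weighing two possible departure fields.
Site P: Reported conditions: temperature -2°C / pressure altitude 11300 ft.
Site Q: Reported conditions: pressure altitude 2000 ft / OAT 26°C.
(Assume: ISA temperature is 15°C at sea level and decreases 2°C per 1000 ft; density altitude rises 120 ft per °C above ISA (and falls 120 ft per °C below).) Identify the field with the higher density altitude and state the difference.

Site P by 8172 ft

Site P: ISA temp = -7.6°C, deviation +5.6°C, DA = 11300 + 120 × 5.6 = 11972 ft.
Site Q: ISA temp = 11°C, deviation +15°C, DA = 2000 + 120 × 15 = 3800 ft.
Site P is higher by 11972 − 3800 = 8172 ft.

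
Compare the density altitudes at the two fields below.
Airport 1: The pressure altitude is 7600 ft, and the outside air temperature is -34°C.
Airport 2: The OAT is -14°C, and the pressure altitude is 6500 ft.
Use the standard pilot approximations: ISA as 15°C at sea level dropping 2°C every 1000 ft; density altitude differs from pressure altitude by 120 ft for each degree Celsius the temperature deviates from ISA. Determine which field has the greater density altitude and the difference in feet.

Airport 1: ISA temp = -0.2°C, deviation -33.8°C, DA = 7600 + 120 × (-33.8) = 3544 ft.
Airport 2: ISA temp = 2°C, deviation -16°C, DA = 6500 + 120 × (-16) = 4580 ft.
Airport 2 is higher by 4580 − 3544 = 1036 ft.

Airport 2 by 1036 ft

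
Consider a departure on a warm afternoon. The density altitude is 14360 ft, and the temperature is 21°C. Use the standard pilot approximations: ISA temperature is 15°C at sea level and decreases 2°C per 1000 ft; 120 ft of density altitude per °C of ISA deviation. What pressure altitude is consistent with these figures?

11000 ft

DA = PA + 120 × (OAT − (15 − 2·PA/1000)) = PA + 120·OAT − 1800 + 0.24·PA = 1.24·PA + 120·OAT − 1800.
So 1.24·PA = 14360 − 120 × 21 + 1800 = 13640.
PA = 13640 / 1.24 = 11000 ft.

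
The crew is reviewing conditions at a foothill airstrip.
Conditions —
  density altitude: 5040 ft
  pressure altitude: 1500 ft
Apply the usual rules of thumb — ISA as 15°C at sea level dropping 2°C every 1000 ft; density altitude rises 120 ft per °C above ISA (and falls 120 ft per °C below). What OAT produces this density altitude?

41.5°C

Density altitude − pressure altitude = 5040 − 1500 = +3540 ft.
At 120 ft/°C that is an ISA deviation of 3540/120 = +29.5°C.
ISA temperature at 1500 ft = 15 − 2 × (1500/1000) = 12°C.
OAT = ISA + deviation = 12 + (+29.5) = 41.5°C.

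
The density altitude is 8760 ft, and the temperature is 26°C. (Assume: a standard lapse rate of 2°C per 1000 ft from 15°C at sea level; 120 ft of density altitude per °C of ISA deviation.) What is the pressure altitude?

6000 ft

DA = PA + 120 × (OAT − (15 − 2·PA/1000)) = PA + 120·OAT − 1800 + 0.24·PA = 1.24·PA + 120·OAT − 1800.
So 1.24·PA = 8760 − 120 × 26 + 1800 = 7440.
PA = 7440 / 1.24 = 6000 ft.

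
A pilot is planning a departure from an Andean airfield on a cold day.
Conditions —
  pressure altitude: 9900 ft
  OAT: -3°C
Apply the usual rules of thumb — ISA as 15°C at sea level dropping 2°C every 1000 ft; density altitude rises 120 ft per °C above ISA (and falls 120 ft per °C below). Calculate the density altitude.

10116 ft

ISA temperature at 9900 ft = 15 − 2 × (9900/1000) = -4.8°C.
ISA deviation = -3 − (-4.8) = +1.8°C.
Density altitude = 9900 + 120 × (1.8) = 9900 + (+216) = 10116 ft.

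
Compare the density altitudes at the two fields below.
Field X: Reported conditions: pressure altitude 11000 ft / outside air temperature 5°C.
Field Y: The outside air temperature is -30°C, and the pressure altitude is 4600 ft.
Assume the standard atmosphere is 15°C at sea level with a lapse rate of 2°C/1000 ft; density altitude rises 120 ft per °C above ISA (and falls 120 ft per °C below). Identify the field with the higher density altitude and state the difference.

Field X by 12136 ft

Field X: ISA temp = -7°C, deviation +12°C, DA = 11000 + 120 × 12 = 12440 ft.
Field Y: ISA temp = 5.8°C, deviation -35.8°C, DA = 4600 + 120 × (-35.8) = 304 ft.
Field X is higher by 12440 − 304 = 12136 ft.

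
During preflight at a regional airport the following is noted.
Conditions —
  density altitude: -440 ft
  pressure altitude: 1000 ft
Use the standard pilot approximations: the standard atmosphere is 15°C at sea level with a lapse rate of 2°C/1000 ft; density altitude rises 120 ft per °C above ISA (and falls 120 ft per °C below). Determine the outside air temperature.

1°C

Density altitude − pressure altitude = -440 − 1000 = -1440 ft.
At 120 ft/°C that is an ISA deviation of -1440/120 = -12°C.
ISA temperature at 1000 ft = 15 − 2 × (1000/1000) = 13°C.
OAT = ISA + deviation = 13 + (-12) = 1°C.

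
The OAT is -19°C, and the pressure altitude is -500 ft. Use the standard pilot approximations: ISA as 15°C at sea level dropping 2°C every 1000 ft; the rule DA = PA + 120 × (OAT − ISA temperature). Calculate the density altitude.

ISA temperature at -500 ft = 15 − 2 × (-500/1000) = 16°C.
ISA deviation = -19 − 16 = -35°C.
Density altitude = -500 + 120 × (-35) = -500 + (-4200) = -4700 ft.

-4700 ft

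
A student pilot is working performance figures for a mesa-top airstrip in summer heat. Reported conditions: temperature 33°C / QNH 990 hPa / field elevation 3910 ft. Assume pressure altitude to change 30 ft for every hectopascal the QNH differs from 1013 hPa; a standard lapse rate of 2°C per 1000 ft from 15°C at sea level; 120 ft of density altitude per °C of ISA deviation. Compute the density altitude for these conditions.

Pressure altitude = 3910 + (1013 − 990) × 30 = 3910 + (+690) = 4600 ft.
ISA temperature at 4600 ft = 15 − 2 × (4600/1000) = 5.8°C.
ISA deviation = 33 − 5.8 = +27.2°C.
Density altitude = 4600 + 120 × (27.2) = 7864 ft.

7864 ft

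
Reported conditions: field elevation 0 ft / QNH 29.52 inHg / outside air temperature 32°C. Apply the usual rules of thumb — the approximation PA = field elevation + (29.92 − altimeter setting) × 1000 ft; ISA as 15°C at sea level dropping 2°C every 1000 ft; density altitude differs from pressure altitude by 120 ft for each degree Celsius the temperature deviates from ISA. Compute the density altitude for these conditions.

2536 ft

Pressure altitude = 0 + (29.92 − 29.52) × 1000 = 0 + (+400) = 400 ft.
ISA temperature at 400 ft = 15 − 2 × (400/1000) = 14.2°C.
ISA deviation = 32 − 14.2 = +17.8°C.
Density altitude = 400 + 120 × (17.8) = 2536 ft.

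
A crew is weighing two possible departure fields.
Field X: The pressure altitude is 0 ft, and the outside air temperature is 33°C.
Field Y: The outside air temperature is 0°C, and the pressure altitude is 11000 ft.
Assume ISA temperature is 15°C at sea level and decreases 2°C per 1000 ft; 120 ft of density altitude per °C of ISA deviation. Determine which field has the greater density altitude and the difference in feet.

Field Y by 9680 ft

Field X: ISA temp = 15°C, deviation +18°C, DA = 0 + 120 × 18 = 2160 ft.
Field Y: ISA temp = -7°C, deviation +7°C, DA = 11000 + 120 × 7 = 11840 ft.
Field Y is higher by 11840 − 2160 = 9680 ft.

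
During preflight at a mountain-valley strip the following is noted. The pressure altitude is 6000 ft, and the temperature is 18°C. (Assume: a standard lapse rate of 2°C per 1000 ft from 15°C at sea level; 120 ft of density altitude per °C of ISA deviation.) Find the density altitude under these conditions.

7800 ft

ISA temperature at 6000 ft = 15 − 2 × (6000/1000) = 3°C.
ISA deviation = 18 − 3 = +15°C.
Density altitude = 6000 + 120 × (15) = 6000 + (+1800) = 7800 ft.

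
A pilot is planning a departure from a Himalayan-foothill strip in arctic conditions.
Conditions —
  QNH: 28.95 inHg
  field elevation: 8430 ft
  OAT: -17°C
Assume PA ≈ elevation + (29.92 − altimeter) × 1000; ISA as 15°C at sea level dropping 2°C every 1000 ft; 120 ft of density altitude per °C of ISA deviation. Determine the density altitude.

7816 ft

Pressure altitude = 8430 + (29.92 − 28.95) × 1000 = 8430 + (+970) = 9400 ft.
ISA temperature at 9400 ft = 15 − 2 × (9400/1000) = -3.8°C.
ISA deviation = -17 − (-3.8) = -13.2°C.
Density altitude = 9400 + 120 × (-13.2) = 7816 ft.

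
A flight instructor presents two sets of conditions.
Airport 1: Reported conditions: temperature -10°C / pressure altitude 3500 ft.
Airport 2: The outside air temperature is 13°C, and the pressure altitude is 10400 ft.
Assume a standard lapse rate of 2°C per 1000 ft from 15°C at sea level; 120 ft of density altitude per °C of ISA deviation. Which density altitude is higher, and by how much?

Airport 2 by 11316 ft

Airport 1: ISA temp = 8°C, deviation -18°C, DA = 3500 + 120 × (-18) = 1340 ft.
Airport 2: ISA temp = -5.8°C, deviation +18.8°C, DA = 10400 + 120 × 18.8 = 12656 ft.
Airport 2 is higher by 12656 − 1340 = 11316 ft.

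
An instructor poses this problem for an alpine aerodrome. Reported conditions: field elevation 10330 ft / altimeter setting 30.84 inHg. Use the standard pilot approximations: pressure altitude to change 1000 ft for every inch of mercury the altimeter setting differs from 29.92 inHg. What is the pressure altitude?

9410 ft

Pressure correction = (29.92 − 30.84) × 1000 = -920 ft.
Pressure altitude = 10330 + (-920) = 9410 ft.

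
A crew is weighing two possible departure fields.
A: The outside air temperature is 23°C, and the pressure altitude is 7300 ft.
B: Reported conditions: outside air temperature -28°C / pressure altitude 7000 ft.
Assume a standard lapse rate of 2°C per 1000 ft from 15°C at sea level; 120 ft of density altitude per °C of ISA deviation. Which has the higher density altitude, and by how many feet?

A: ISA temp = 0.4°C, deviation +22.6°C, DA = 7300 + 120 × 22.6 = 10012 ft.
B: ISA temp = 1°C, deviation -29°C, DA = 7000 + 120 × (-29) = 3520 ft.
A is higher by 10012 − 3520 = 6492 ft.

A by 6492 ft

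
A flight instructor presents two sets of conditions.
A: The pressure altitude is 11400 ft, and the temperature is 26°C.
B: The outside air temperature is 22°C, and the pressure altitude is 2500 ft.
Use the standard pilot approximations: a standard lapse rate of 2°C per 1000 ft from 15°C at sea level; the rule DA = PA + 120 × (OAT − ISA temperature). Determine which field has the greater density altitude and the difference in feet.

A by 11516 ft

A: ISA temp = -7.8°C, deviation +33.8°C, DA = 11400 + 120 × 33.8 = 15456 ft.
B: ISA temp = 10°C, deviation +12°C, DA = 2500 + 120 × 12 = 3940 ft.
A is higher by 15456 − 3940 = 11516 ft.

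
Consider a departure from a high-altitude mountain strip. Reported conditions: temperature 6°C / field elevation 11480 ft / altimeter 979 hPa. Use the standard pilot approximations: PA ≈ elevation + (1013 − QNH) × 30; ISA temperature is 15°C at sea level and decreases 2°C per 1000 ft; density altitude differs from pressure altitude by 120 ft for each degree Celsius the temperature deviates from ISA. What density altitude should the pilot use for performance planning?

Pressure altitude = 11480 + (1013 − 979) × 30 = 11480 + (+1020) = 12500 ft.
ISA temperature at 12500 ft = 15 − 2 × (12500/1000) = -10°C.
ISA deviation = 6 − (-10) = +16°C.
Density altitude = 12500 + 120 × (16) = 14420 ft.

14420 ft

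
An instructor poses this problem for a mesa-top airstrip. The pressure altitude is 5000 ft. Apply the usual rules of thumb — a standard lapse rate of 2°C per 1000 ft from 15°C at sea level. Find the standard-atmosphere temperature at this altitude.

ISA temperature = 15 − 2 × (5000/1000) = 15 − 10 = 5°C.

5°C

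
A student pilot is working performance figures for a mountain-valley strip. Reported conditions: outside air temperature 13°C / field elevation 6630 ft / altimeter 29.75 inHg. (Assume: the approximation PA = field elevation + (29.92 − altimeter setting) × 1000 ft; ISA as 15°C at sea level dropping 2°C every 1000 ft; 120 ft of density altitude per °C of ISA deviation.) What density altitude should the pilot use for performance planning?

8192 ft

Pressure altitude = 6630 + (29.92 − 29.75) × 1000 = 6630 + (+170) = 6800 ft.
ISA temperature at 6800 ft = 15 − 2 × (6800/1000) = 1.4°C.
ISA deviation = 13 − 1.4 = +11.6°C.
Density altitude = 6800 + 120 × (11.6) = 8192 ft.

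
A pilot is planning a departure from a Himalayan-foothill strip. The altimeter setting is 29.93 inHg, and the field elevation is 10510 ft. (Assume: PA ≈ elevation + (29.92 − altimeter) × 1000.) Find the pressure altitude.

10500 ft

Pressure correction = (29.92 − 29.93) × 1000 = -10 ft.
Pressure altitude = 10510 + (-10) = 10500 ft.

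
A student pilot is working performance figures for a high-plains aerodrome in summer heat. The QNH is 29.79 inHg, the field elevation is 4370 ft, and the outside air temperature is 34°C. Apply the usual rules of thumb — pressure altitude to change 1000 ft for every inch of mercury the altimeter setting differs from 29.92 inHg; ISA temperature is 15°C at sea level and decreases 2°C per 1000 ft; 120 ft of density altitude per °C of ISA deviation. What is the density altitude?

7860 ft

Pressure altitude = 4370 + (29.92 − 29.79) × 1000 = 4370 + (+130) = 4500 ft.
ISA temperature at 4500 ft = 15 − 2 × (4500/1000) = 6°C.
ISA deviation = 34 − 6 = +28°C.
Density altitude = 4500 + 120 × (28) = 7860 ft.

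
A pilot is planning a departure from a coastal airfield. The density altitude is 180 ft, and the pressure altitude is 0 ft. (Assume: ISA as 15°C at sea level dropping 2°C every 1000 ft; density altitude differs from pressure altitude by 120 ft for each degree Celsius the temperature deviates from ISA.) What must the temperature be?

16.5°C

Density altitude − pressure altitude = 180 − 0 = +180 ft.
At 120 ft/°C that is an ISA deviation of 180/120 = +1.5°C.
ISA temperature at 0 ft = 15 − 2 × (0/1000) = 15°C.
OAT = ISA + deviation = 15 + (+1.5) = 16.5°C.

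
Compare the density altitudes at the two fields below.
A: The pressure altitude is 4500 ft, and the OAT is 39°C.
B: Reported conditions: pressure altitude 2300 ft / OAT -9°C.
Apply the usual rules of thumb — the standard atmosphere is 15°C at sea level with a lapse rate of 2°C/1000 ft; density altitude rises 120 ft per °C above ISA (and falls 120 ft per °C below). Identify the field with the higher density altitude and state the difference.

A: ISA temp = 6°C, deviation +33°C, DA = 4500 + 120 × 33 = 8460 ft.
B: ISA temp = 10.4°C, deviation -19.4°C, DA = 2300 + 120 × (-19.4) = -28 ft.
A is higher by 8460 − (-28) = 8488 ft.

A by 8488 ft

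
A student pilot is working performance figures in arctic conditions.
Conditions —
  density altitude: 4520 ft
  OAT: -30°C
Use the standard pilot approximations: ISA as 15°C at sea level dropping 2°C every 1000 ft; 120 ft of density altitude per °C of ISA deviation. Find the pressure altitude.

DA = PA + 120 × (OAT − (15 − 2·PA/1000)) = PA + 120·OAT − 1800 + 0.24·PA = 1.24·PA + 120·OAT − 1800.
So 1.24·PA = 4520 − 120 × (-30) + 1800 = 9920.
PA = 9920 / 1.24 = 8000 ft.

8000 ft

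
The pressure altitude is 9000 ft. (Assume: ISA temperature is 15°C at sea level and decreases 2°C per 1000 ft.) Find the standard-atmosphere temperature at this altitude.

-3°C

ISA temperature = 15 − 2 × (9000/1000) = 15 − 18 = -3°C.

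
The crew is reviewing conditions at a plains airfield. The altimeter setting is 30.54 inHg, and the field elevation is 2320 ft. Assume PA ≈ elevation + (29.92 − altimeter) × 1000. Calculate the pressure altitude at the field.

Pressure correction = (29.92 − 30.54) × 1000 = -620 ft.
Pressure altitude = 2320 + (-620) = 1700 ft.

1700 ft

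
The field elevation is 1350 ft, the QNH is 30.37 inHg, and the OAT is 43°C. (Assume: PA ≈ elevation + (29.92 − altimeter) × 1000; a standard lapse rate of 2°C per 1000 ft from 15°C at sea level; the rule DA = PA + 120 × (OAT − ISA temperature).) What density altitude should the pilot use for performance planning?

4476 ft

Pressure altitude = 1350 + (29.92 − 30.37) × 1000 = 1350 + (-450) = 900 ft.
ISA temperature at 900 ft = 15 − 2 × (900/1000) = 13.2°C.
ISA deviation = 43 − 13.2 = +29.8°C.
Density altitude = 900 + 120 × (29.8) = 4476 ft.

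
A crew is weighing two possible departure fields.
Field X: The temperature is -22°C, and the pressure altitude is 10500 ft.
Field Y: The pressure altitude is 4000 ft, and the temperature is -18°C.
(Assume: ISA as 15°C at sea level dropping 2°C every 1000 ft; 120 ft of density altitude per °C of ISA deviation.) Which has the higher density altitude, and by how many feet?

Field X by 7580 ft

Field X: ISA temp = -6°C, deviation -16°C, DA = 10500 + 120 × (-16) = 8580 ft.
Field Y: ISA temp = 7°C, deviation -25°C, DA = 4000 + 120 × (-25) = 1000 ft.
Field X is higher by 8580 − 1000 = 7580 ft.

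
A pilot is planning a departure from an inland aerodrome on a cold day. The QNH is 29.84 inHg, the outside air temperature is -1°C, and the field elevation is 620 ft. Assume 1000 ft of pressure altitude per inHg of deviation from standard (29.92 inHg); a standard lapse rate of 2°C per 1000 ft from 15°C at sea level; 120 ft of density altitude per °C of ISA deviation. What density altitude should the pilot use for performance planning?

-1052 ft

Pressure altitude = 620 + (29.92 − 29.84) × 1000 = 620 + (+80) = 700 ft.
ISA temperature at 700 ft = 15 − 2 × (700/1000) = 13.6°C.
ISA deviation = -1 − 13.6 = -14.6°C.
Density altitude = 700 + 120 × (-14.6) = -1052 ft.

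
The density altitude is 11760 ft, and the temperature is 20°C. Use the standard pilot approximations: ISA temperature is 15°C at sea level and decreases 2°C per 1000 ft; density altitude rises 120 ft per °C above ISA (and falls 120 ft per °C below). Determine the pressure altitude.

9000 ft

DA = PA + 120 × (OAT − (15 − 2·PA/1000)) = PA + 120·OAT − 1800 + 0.24·PA = 1.24·PA + 120·OAT − 1800.
So 1.24·PA = 11760 − 120 × 20 + 1800 = 11160.
PA = 11160 / 1.24 = 9000 ft.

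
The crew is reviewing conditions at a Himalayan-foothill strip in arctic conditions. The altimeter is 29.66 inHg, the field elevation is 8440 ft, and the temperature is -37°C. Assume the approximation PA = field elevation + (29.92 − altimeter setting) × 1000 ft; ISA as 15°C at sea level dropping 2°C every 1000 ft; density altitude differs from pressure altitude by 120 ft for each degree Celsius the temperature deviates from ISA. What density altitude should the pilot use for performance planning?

Pressure altitude = 8440 + (29.92 − 29.66) × 1000 = 8440 + (+260) = 8700 ft.
ISA temperature at 8700 ft = 15 − 2 × (8700/1000) = -2.4°C.
ISA deviation = -37 − (-2.4) = -34.6°C.
Density altitude = 8700 + 120 × (-34.6) = 4548 ft.

4548 ft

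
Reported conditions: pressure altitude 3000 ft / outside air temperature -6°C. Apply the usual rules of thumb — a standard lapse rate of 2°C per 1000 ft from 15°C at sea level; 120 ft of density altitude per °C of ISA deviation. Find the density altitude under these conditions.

ISA temperature at 3000 ft = 15 − 2 × (3000/1000) = 9°C.
ISA deviation = -6 − 9 = -15°C.
Density altitude = 3000 + 120 × (-15) = 3000 + (-1800) = 1200 ft.

1200 ft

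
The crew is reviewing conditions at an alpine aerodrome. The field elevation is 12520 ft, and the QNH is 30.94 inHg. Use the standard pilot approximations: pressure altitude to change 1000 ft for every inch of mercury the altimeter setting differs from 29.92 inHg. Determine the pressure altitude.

Pressure correction = (29.92 − 30.94) × 1000 = -1020 ft.
Pressure altitude = 12520 + (-1020) = 11500 ft.

11500 ft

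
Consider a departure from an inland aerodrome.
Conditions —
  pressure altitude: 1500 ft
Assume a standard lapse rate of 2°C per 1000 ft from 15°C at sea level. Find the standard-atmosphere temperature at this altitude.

ISA temperature = 15 − 2 × (1500/1000) = 15 − 3 = 12°C.

12°C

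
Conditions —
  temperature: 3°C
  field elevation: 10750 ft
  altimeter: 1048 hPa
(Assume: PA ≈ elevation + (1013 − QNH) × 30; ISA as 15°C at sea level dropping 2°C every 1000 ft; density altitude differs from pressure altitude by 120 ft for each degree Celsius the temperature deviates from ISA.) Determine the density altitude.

Pressure altitude = 10750 + (1013 − 1048) × 30 = 10750 + (-1050) = 9700 ft.
ISA temperature at 9700 ft = 15 − 2 × (9700/1000) = -4.4°C.
ISA deviation = 3 − (-4.4) = +7.4°C.
Density altitude = 9700 + 120 × (7.4) = 10588 ft.

10588 ft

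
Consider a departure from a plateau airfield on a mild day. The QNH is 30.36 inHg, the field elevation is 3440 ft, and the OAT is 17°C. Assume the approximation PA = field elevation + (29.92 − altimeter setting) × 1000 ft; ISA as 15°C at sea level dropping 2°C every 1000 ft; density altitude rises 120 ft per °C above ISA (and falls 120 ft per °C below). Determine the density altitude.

3960 ft

Pressure altitude = 3440 + (29.92 − 30.36) × 1000 = 3440 + (-440) = 3000 ft.
ISA temperature at 3000 ft = 15 − 2 × (3000/1000) = 9°C.
ISA deviation = 17 − 9 = +8°C.
Density altitude = 3000 + 120 × (8) = 3960 ft.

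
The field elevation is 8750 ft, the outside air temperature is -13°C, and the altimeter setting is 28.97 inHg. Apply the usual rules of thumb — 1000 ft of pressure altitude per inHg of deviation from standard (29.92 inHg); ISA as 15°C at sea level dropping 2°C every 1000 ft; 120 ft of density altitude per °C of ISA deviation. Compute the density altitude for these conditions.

Pressure altitude = 8750 + (29.92 − 28.97) × 1000 = 8750 + (+950) = 9700 ft.
ISA temperature at 9700 ft = 15 − 2 × (9700/1000) = -4.4°C.
ISA deviation = -13 − (-4.4) = -8.6°C.
Density altitude = 9700 + 120 × (-8.6) = 8668 ft.

8668 ft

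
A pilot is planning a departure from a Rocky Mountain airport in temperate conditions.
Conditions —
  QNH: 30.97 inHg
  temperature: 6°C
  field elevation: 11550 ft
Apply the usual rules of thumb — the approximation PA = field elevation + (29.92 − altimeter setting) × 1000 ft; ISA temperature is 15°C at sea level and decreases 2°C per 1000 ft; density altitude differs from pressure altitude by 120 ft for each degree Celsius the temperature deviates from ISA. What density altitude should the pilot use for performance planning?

11940 ft

Pressure altitude = 11550 + (29.92 − 30.97) × 1000 = 11550 + (-1050) = 10500 ft.
ISA temperature at 10500 ft = 15 − 2 × (10500/1000) = -6°C.
ISA deviation = 6 − (-6) = +12°C.
Density altitude = 10500 + 120 × (12) = 11940 ft.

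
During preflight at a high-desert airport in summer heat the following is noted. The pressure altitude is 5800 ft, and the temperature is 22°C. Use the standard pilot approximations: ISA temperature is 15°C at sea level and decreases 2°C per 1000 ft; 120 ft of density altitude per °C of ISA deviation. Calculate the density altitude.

8032 ft

ISA temperature at 5800 ft = 15 − 2 × (5800/1000) = 3.4°C.
ISA deviation = 22 − 3.4 = +18.6°C.
Density altitude = 5800 + 120 × (18.6) = 5800 + (+2232) = 8032 ft.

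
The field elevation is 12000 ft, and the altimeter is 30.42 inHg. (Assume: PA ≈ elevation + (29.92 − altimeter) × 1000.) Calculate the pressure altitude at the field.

11500 ft

Pressure correction = (29.92 − 30.42) × 1000 = -500 ft.
Pressure altitude = 12000 + (-500) = 11500 ft.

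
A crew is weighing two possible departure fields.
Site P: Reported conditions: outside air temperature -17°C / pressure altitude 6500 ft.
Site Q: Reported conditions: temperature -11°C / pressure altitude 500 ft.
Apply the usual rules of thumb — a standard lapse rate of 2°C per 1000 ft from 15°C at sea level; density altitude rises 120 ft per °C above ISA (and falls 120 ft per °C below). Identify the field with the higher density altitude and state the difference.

Site P: ISA temp = 2°C, deviation -19°C, DA = 6500 + 120 × (-19) = 4220 ft.
Site Q: ISA temp = 14°C, deviation -25°C, DA = 500 + 120 × (-25) = -2500 ft.
Site P is higher by 4220 − (-2500) = 6720 ft.

Site P by 6720 ft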